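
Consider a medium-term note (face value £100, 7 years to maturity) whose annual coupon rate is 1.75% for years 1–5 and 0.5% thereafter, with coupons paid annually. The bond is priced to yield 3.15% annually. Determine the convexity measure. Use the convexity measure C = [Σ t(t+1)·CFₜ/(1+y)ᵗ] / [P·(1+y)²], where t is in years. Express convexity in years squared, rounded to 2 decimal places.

With y = 0.0315:
  t   CF        PV=CF/(1+0.0315)^t    t·PV        t(t+1)·PV
  1         1.75         1.6966         1.6966           3.3931
  2         1.75         1.6447         3.2895           9.8685
  3         1.75         1.5945         4.7836          19.1343
  4         1.75         1.5458         6.1833          30.9166
  5         1.75         1.4986         7.4931          44.9586
  6         0.50         0.4151         2.4906          17.4343
  7       100.50        80.8875       566.2125       4,529.7002
  Σ                     89.2829       592.1492       4,655.4056
P = 89.2829.
Convexity = Σ t(t+1)·PV / [P·(1+y)²] = 4,655.4056 / (89.2829 × 1.063992) = 49.00618.

49.01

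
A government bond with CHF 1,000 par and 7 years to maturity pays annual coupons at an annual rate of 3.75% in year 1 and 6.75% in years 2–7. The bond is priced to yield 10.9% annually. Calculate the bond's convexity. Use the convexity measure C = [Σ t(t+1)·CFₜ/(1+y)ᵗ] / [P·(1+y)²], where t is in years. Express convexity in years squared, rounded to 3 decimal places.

35.161

With y = 0.109:
  t   CF        PV=CF/(1+0.109)^t    t·PV        t(t+1)·PV
  1        37.50        33.8142        33.8142          67.6285
  2        67.50        54.8834       109.7667         329.3002
  3        67.50        49.4891       148.4672         593.8686
  4        67.50        44.6249       178.4997         892.4987
  5        67.50        40.2389       201.1945       1,207.1668
  6        67.50        36.2839       217.7037       1,523.9257
  7     1,067.50       517.4246     3,621.9721      28,975.7768
  Σ                    776.7590     4,511.4181      33,590.1653
P = 776.7590.
Convexity = Σ t(t+1)·PV / [P·(1+y)²] = 33,590.1653 / (776.7590 × 1.229881) = 35.16112.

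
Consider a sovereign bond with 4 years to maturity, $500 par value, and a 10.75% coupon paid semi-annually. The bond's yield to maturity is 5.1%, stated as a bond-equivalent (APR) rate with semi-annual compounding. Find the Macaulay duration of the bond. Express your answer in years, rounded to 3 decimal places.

Periodic yield y = 0.0255. Discount each cash flow and weight by its period:
  t   CF        PV=CF/(1+0.0255)^t    t·PV
  1       26.875        26.2067        26.2067
  2       26.875        25.5551        51.1101
  3       26.875        24.9196        74.7589
  4       26.875        24.3000        97.1999
  5       26.875        23.6957       118.4787
  6       26.875        23.1065       138.6391
  7       26.875        22.5320       157.7237
  8      526.875       430.7470     3,445.9761
  Σ                    601.0626     4,110.0932
Price P = Σ PV = 601.0626.
Macaulay duration = Σ(t·PV) / P = 4,110.0932 / 601.0626 = 6.83804 half-year periods.
In years: 6.83804 / 2 = 3.41902 years.

3.419 years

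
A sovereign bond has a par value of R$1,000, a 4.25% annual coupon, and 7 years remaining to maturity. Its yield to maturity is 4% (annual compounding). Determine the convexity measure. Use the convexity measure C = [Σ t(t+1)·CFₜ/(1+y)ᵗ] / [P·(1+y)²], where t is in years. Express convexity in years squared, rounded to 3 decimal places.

44.014

With y = 0.04:
  t   CF        PV=CF/(1+0.04)^t    t·PV        t(t+1)·PV
  1        42.50        40.8654        40.8654          81.7308
  2        42.50        39.2936        78.5873         235.7618
  3        42.50        37.7823       113.3470         453.3881
  4        42.50        36.3292       145.3167         726.5836
  5        42.50        34.9319       174.6595       1,047.9571
  6        42.50        33.5884       201.5302       1,410.7114
  7     1,042.50       792.2143     5,545.5002      44,364.0019
  Σ                  1,015.0051     6,299.8064      48,320.1347
P = 1,015.0051.
Convexity = Σ t(t+1)·PV / [P·(1+y)²] = 48,320.1347 / (1,015.0051 × 1.081600) = 44.01424.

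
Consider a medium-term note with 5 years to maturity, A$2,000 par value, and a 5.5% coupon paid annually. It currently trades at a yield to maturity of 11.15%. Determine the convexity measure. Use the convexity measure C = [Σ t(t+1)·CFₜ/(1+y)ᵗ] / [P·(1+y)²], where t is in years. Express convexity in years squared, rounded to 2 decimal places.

With y = 0.1115:
  t   CF        PV=CF/(1+0.1115)^t    t·PV        t(t+1)·PV
  1       110.00        98.9654        98.9654         197.9307
  2       110.00        89.0377       178.0753         534.2260
  3       110.00        80.1059       240.3176         961.2703
  4       110.00        72.0700       288.2802       1,441.4010
  5     2,110.00     1,243.7558     6,218.7790      37,312.6741
  Σ                  1,583.9347     7,024.4175      40,447.5021
P = 1,583.9347.
Convexity = Σ t(t+1)·PV / [P·(1+y)²] = 40,447.5021 / (1,583.9347 × 1.235432) = 20.66976.

20.67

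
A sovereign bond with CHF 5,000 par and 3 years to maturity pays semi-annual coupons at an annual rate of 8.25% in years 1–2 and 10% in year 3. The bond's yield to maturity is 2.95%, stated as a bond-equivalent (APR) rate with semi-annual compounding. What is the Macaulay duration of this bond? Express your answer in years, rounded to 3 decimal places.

Periodic yield y = 0.01475. Discount each cash flow and weight by its period:
  t   CF        PV=CF/(1+0.01475)^t    t·PV
  1       206.25       203.2520       203.2520
  2       206.25       200.2976       400.5953
  3       206.25       197.3862       592.1586
  4       206.25       194.5171       778.0683
  5       250.00       232.3511     1,161.7554
  6     5,250.00     4,808.4482    28,850.6893
  Σ                  5,836.2522    31,986.5189
Price P = Σ PV = 5,836.2522.
Macaulay duration = Σ(t·PV) / P = 31,986.5189 / 5,836.2522 = 5.48066 half-year periods.
In years: 5.48066 / 2 = 2.74033 years.

2.740 years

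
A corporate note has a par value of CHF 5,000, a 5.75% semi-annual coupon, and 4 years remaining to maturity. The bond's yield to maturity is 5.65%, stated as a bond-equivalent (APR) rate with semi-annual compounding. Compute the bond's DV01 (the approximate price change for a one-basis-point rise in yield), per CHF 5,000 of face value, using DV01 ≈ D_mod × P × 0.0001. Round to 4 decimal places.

CHF 1.7717

Periodic yield y = 0.02825.
  t   CF        PV=CF/(1+0.02825)^t    t·PV
  1       143.75       139.8006       139.8006
  2       143.75       135.9598       271.9195
  3       143.75       132.2244       396.6733
  4       143.75       128.5917       514.3669
  5       143.75       125.0588       625.2940
  6       143.75       121.6230       729.7377
  7       143.75       118.2815       827.9705
  8     5,143.75     4,116.1397    32,929.1177
  Σ                  5,017.6795    36,434.8802
P = 5,017.6795; D_Mac = 7.26130 half-year periods = 3.63065 yrs; D_mod = 3.53090 yrs.
DV01 ≈ 3.53090 × 5,017.6795 × 0.0001 = 1.771694.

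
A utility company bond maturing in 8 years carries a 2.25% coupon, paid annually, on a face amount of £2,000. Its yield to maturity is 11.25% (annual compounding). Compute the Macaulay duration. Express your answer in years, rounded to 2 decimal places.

7.14 years

Periodic yield y = 0.1125. Discount each cash flow and weight by its year:
  t   CF        PV=CF/(1+0.1125)^t    t·PV
  1        45.00        40.4494        40.4494
  2        45.00        36.3590        72.7181
  3        45.00        32.6823        98.0469
  4        45.00        29.3773       117.5094
  5        45.00        26.4066       132.0330
  6        45.00        23.7363       142.4176
  7        45.00        21.3360       149.3518
  8     2,045.00       871.5517     6,972.4136
  Σ                  1,081.8986     7,724.9397
Price P = Σ PV = 1,081.8986.
Macaulay duration = Σ(t·PV) / P = 7,724.9397 / 1,081.8986 = 7.14017 years.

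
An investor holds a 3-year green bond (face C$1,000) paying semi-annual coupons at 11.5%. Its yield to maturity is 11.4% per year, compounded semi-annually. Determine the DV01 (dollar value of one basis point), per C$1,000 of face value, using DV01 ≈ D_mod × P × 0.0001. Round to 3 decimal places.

C$0.249

Periodic yield y = 0.057.
  t   CF        PV=CF/(1+0.057)^t    t·PV
  1        57.50        54.3992        54.3992
  2        57.50        51.4657       102.9314
  3        57.50        48.6903       146.0710
  4        57.50        46.0647       184.2587
  5        57.50        43.5806       217.9029
  6     1,057.50       758.2815     4,549.6889
  Σ                  1,002.4820     5,255.2521
P = 1,002.4820; D_Mac = 5.24224 half-year periods = 2.62112 yrs; D_mod = 2.47977 yrs.
DV01 ≈ 2.47977 × 1,002.4820 × 0.0001 = 0.248593.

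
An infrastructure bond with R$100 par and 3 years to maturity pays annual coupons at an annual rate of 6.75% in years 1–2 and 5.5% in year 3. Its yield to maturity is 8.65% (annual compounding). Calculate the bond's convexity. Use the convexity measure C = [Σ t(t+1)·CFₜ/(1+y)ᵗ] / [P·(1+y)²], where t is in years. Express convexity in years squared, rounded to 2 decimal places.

9.30

With y = 0.0865:
  t   CF        PV=CF/(1+0.0865)^t    t·PV        t(t+1)·PV
  1         6.75         6.2126         6.2126          12.4252
  2         6.75         5.7180        11.4360          34.3080
  3       105.50        82.2552       246.7655         987.0622
  Σ                     94.1858       264.4142       1,033.7954
P = 94.1858.
Convexity = Σ t(t+1)·PV / [P·(1+y)²] = 1,033.7954 / (94.1858 × 1.180482) = 9.29800.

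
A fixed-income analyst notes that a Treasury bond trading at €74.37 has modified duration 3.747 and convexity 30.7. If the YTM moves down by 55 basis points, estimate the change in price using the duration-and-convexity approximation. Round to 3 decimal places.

Duration effect: -D_mod·Δy = -3.747 × (-0.0055) = +0.0206085
Convexity effect: ½·C·(Δy)² = 0.5 × 30.7 × (-0.0055)² = +0.0004643375
ΔP/P ≈ +0.0206085 + 0.0004643375 = +0.0210728375
ΔP ≈ 74.37 × (+0.0210728375) = +1.567186924875.

+€1.567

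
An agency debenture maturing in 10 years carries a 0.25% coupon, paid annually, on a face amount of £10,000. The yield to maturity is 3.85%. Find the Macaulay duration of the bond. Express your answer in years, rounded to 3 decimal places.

9.861 years

Periodic yield y = 0.0385. Discount each cash flow and weight by its year:
  t   CF        PV=CF/(1+0.0385)^t    t·PV
  1        25.00        24.0732        24.0732
  2        25.00        23.1807        46.3614
  3        25.00        22.3214        66.9641
  4        25.00        21.4938        85.9754
  5        25.00        20.6970       103.4850
  6        25.00        19.9297       119.5783
  7        25.00        19.1909       134.3360
  8        25.00        18.4794       147.8352
  9        25.00        17.7943       160.1489
  10   10,025.00     6,870.9909    68,709.9089
  Σ                  7,058.1513    69,598.6664
Price P = Σ PV = 7,058.1513.
Macaulay duration = Σ(t·PV) / P = 69,598.6664 / 7,058.1513 = 9.86075 years.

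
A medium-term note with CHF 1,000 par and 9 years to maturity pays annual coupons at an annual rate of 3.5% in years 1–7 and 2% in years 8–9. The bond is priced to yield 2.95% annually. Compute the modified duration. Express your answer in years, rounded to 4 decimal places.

7.6620 years

Periodic yield y = 0.0295. First find Macaulay duration:
  t   CF        PV=CF/(1+0.0295)^t    t·PV
  1        35.00        33.9971        33.9971
  2        35.00        33.0229        66.0458
  3        35.00        32.0766        96.2299
  4        35.00        31.1575       124.6300
  5        35.00        30.2647       151.3235
  6        35.00        29.3975       176.3848
  7        35.00        28.5551       199.8857
  8        20.00        15.8496       126.7971
  9     1,020.00       785.1688     7,066.5189
  Σ                  1,019.4898     8,041.8127
P = 1,019.4898; Macaulay duration = 8,041.8127 / 1,019.4898 = 7.88808 years.
Modified duration = D_Mac / (1 + y) = 7.88808 / 1.0295 = 7.66205 years.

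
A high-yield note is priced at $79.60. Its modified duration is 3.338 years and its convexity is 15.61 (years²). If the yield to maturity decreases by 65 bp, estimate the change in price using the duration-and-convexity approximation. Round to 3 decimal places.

Duration effect: -D_mod·Δy = -3.338 × (-0.0065) = +0.021697
Convexity effect: ½·C·(Δy)² = 0.5 × 15.61 × (-0.0065)² = +0.00032976125
ΔP/P ≈ +0.021697 + 0.00032976125 = +0.02202676125
ΔP ≈ 79.60 × (+0.02202676125) = +1.7533301955.

+$1.753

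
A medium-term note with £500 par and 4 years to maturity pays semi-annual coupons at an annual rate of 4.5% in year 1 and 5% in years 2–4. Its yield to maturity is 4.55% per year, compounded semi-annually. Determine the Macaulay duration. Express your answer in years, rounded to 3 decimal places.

Periodic yield y = 0.02275. Discount each cash flow and weight by its period:
  t   CF        PV=CF/(1+0.02275)^t    t·PV
  1        11.25        10.9998        10.9998
  2        11.25        10.7551        21.5102
  3        12.50        11.6843        35.0528
  4        12.50        11.4244        45.6975
  5        12.50        11.1702        55.8512
  6        12.50        10.9218        65.5306
  7        12.50        10.6788        74.7518
  8       512.50       428.0928     3,424.7427
  Σ                    505.7271     3,734.1365
Price P = Σ PV = 505.7271.
Macaulay duration = Σ(t·PV) / P = 3,734.1365 / 505.7271 = 7.38370 half-year periods.
In years: 7.38370 / 2 = 3.69185 years.

3.692 years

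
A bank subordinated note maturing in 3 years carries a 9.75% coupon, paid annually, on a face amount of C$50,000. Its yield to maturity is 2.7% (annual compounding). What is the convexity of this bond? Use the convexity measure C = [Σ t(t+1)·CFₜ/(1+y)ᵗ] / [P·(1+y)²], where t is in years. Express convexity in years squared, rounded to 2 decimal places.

10.19

With y = 0.027:
  t   CF        PV=CF/(1+0.027)^t    t·PV        t(t+1)·PV
  1     4,875.00     4,746.8354     4,746.8354       9,493.6709
  2     4,875.00     4,622.0404     9,244.0807      27,732.2421
  3    54,875.00    50,659.7687   151,979.3061     607,917.2242
  Σ                 60,028.6445   165,970.2222     645,143.1372
P = 60,028.6445.
Convexity = Σ t(t+1)·PV / [P·(1+y)²] = 645,143.1372 / (60,028.6445 × 1.054729) = 10.18959.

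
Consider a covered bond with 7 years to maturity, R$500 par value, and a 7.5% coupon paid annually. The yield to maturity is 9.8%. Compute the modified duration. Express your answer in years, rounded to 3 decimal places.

5.103 years

Periodic yield y = 0.098. First find Macaulay duration:
  t   CF        PV=CF/(1+0.098)^t    t·PV
  1        37.50        34.1530        34.1530
  2        37.50        31.1047        62.2095
  3        37.50        28.3285        84.9856
  4        37.50        25.8001       103.2005
  5        37.50        23.4974       117.4869
  6        37.50        21.4002       128.4010
  7       537.50       279.3586     1,955.5104
  Σ                    443.6426     2,485.9470
P = 443.6426; Macaulay duration = 2,485.9470 / 443.6426 = 5.60349 years.
Modified duration = D_Mac / (1 + y) = 5.60349 / 1.098 = 5.10336 years.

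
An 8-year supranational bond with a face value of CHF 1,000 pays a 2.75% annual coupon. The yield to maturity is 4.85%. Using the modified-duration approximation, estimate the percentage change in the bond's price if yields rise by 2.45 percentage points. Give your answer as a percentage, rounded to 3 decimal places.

Periodic yield y = 0.0485. Modified duration first:
  t   CF        PV=CF/(1+0.0485)^t    t·PV
  1        27.50        26.2279        26.2279
  2        27.50        25.0147        50.0295
  3        27.50        23.8576        71.5729
  4        27.50        22.7541        91.0163
  5        27.50        21.7015       108.5077
  6        27.50        20.6977       124.1862
  7        27.50        19.7403       138.1821
  8     1,027.50       703.4518     5,627.6145
  Σ                    863.4457     6,237.3370
P = 863.4457; D_Mac = 7.22377 yrs; D_mod = 7.22377/(1+0.0485) = 6.88963 yrs.
ΔP/P ≈ -D_mod · Δy = -6.88963 × (+0.0245) = -0.168796 = -16.8796%.

-16.880%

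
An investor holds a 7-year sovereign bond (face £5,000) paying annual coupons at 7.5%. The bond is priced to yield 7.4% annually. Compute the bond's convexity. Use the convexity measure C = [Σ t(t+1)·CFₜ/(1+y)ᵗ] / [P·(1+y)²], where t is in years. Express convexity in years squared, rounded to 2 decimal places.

36.68

With y = 0.074:
  t   CF        PV=CF/(1+0.074)^t    t·PV        t(t+1)·PV
  1       375.00       349.1620       349.1620         698.3240
  2       375.00       325.1043       650.2086       1,950.6258
  3       375.00       302.7042       908.1126       3,632.4502
  4       375.00       281.8475     1,127.3899       5,636.9494
  5       375.00       262.4278     1,312.1391       7,872.8344
  6       375.00       244.3462     1,466.0772      10,262.5402
  7     5,375.00     3,260.9827    22,826.8791     182,615.0330
  Σ                  5,026.5747    28,639.9684     212,668.7569
P = 5,026.5747.
Convexity = Σ t(t+1)·PV / [P·(1+y)²] = 212,668.7569 / (5,026.5747 × 1.153476) = 36.67946.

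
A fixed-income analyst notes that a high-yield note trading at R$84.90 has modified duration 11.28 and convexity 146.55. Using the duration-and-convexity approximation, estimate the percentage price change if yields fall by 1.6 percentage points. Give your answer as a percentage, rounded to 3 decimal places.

+19.924%

Duration effect: -D_mod·Δy = -11.28 × (-0.016) = +0.180480
Convexity effect: ½·C·(Δy)² = 0.5 × 146.55 × (-0.016)² = +0.0187584
ΔP/P ≈ +0.180480 + 0.0187584 = +0.1992384
= +19.92384%.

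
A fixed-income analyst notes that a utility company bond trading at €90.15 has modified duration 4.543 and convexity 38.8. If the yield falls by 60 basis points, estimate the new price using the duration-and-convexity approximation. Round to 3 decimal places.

€92.670

Duration effect: -D_mod·Δy = -4.543 × (-0.006) = +0.027258
Convexity effect: ½·C·(Δy)² = 0.5 × 38.8 × (-0.006)² = +0.0006984
ΔP/P ≈ +0.027258 + 0.0006984 = +0.0279564
New price ≈ 90.15 × (1 + 0.0279564) = 92.67026946.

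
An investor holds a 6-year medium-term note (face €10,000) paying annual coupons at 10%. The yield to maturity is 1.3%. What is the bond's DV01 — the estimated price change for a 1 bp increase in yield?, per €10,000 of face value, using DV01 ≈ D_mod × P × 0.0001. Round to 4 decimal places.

€7.4419

Periodic yield y = 0.013.
  t   CF        PV=CF/(1+0.013)^t    t·PV
  1     1,000.00       987.1668       987.1668
  2     1,000.00       974.4984     1,948.9967
  3     1,000.00       961.9925     2,885.9774
  4     1,000.00       949.6470     3,798.5882
  5     1,000.00       937.4601     4,687.3003
  6    11,000.00    10,179.7242    61,078.3454
  Σ                 14,990.4890    75,386.3747
P = 14,990.4890; D_Mac = 5.02895 yrs; D_mod = 4.96441 yrs.
DV01 ≈ 4.96441 × 14,990.4890 × 0.0001 = 7.441893.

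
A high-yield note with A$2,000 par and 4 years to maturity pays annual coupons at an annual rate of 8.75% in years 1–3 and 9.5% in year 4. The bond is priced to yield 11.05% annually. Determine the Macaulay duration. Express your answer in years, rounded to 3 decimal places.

3.526 years

Periodic yield y = 0.1105. Discount each cash flow and weight by its year:
  t   CF        PV=CF/(1+0.1105)^t    t·PV
  1       175.00       157.5867       157.5867
  2       175.00       141.9061       283.8121
  3       175.00       127.7857       383.3572
  4     2,190.00     1,440.0244     5,760.0978
  Σ                  1,867.3029     6,584.8537
Price P = Σ PV = 1,867.3029.
Macaulay duration = Σ(t·PV) / P = 6,584.8537 / 1,867.3029 = 3.52640 years.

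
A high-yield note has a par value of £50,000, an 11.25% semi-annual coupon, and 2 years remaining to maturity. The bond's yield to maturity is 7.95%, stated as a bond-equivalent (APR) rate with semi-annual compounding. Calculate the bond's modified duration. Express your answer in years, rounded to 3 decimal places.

1.780 years

Periodic yield y = 0.03975. First find Macaulay duration:
  t   CF        PV=CF/(1+0.03975)^t    t·PV
  1     2,812.50     2,704.9772     2,704.9772
  2     2,812.50     2,601.5650     5,203.1299
  3     2,812.50     2,502.1062     7,506.3187
  4    52,812.50    45,187.7805   180,751.1219
  Σ                 52,996.4288   196,165.5476
P = 52,996.4288; Macaulay duration = 196,165.5476 / 52,996.4288 = 3.70149 half-year periods = 1.85074 years.
Modified duration = D_Mac / (1 + y) = 1.85074 / 1.03975 = 1.77999 years.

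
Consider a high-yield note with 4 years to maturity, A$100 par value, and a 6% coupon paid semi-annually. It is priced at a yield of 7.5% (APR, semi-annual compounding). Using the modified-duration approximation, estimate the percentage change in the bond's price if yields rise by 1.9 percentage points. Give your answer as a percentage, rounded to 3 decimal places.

-6.598%

Periodic yield y = 0.0375. Modified duration first:
  t   CF        PV=CF/(1+0.0375)^t    t·PV
  1         3.00         2.8916         2.8916
  2         3.00         2.7871         5.5741
  3         3.00         2.6863         8.0589
  4         3.00         2.5892        10.3569
  5         3.00         2.4956        12.4782
  6         3.00         2.4054        14.4326
  7         3.00         2.3185        16.2294
  8       103.00        76.7242       613.7936
  Σ                     94.8979       683.8153
P = 94.8979; D_Mac = 7.20580 half-year periods = 3.60290 yrs; D_mod = 3.60290/(1+0.0375) = 3.47267 yrs.
ΔP/P ≈ -D_mod · Δy = -3.47267 × (+0.019) = -0.065981 = -6.5981%.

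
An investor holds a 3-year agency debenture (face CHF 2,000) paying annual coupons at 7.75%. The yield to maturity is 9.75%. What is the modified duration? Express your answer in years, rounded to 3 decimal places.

Periodic yield y = 0.0975. First find Macaulay duration:
  t   CF        PV=CF/(1+0.0975)^t    t·PV
  1       155.00       141.2301       141.2301
  2       155.00       128.6834       257.3669
  3     2,155.00     1,630.1730     4,890.5189
  Σ                  1,900.0865     5,289.1158
P = 1,900.0865; Macaulay duration = 5,289.1158 / 1,900.0865 = 2.78362 years.
Modified duration = D_Mac / (1 + y) = 2.78362 / 1.0975 = 2.53633 years.

2.536 years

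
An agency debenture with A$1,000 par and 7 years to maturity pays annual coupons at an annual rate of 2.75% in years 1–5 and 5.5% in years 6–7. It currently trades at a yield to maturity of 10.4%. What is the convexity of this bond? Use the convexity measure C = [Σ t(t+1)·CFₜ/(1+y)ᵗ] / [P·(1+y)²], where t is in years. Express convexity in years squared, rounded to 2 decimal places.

With y = 0.104:
  t   CF        PV=CF/(1+0.104)^t    t·PV        t(t+1)·PV
  1        27.50        24.9094        24.9094          49.8188
  2        27.50        22.5629        45.1258         135.3773
  3        27.50        20.4374        61.3122         245.2487
  4        27.50        18.5121        74.0485         370.2426
  5        27.50        16.7682        83.8412         503.0470
  6        55.00        30.3772       182.2634       1,275.8439
  7     1,055.00       527.7995     3,694.5963      29,556.7701
  Σ                    661.3668     4,166.0967      32,136.3484
P = 661.3668.
Convexity = Σ t(t+1)·PV / [P·(1+y)²] = 32,136.3484 / (661.3668 × 1.218816) = 39.86723.

39.87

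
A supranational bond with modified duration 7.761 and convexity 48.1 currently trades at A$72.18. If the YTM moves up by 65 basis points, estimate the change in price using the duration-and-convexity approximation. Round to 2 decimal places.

-A$3.57

Duration effect: -D_mod·Δy = -7.761 × (+0.0065) = -0.0504465
Convexity effect: ½·C·(Δy)² = 0.5 × 48.1 × (0.0065)² = +0.0010161125
ΔP/P ≈ -0.0504465 + 0.0010161125 = -0.0494303875
ΔP ≈ 72.18 × (-0.0494303875) = -3.56788536975.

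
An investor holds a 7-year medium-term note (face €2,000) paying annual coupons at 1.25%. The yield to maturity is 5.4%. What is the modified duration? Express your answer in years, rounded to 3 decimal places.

Periodic yield y = 0.054. First find Macaulay duration:
  t   CF        PV=CF/(1+0.054)^t    t·PV
  1        25.00        23.7192        23.7192
  2        25.00        22.5040        45.0079
  3        25.00        21.3510        64.0530
  4        25.00        20.2571        81.0285
  5        25.00        19.2193        96.0964
  6        25.00        18.2346       109.4076
  7     2,025.00     1,401.3311     9,809.3175
  Σ                  1,526.6162    10,228.6300
P = 1,526.6162; Macaulay duration = 10,228.6300 / 1,526.6162 = 6.70020 years.
Modified duration = D_Mac / (1 + y) = 6.70020 / 1.054 = 6.35692 years.

6.357 years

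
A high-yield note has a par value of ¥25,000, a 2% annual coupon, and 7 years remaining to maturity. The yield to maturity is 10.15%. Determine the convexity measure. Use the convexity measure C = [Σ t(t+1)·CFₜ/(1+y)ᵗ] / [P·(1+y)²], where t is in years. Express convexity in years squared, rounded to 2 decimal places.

With y = 0.1015:
  t   CF        PV=CF/(1+0.1015)^t    t·PV        t(t+1)·PV
  1       500.00       453.9265       453.9265         907.8529
  2       500.00       412.0985       824.1969       2,472.5908
  3       500.00       374.1248     1,122.3744       4,489.4976
  4       500.00       339.6503     1,358.6012       6,793.0059
  5       500.00       308.3525     1,541.7626       9,250.5755
  6       500.00       279.9387     1,679.6324      11,757.4269
  7    25,500.00    12,961.3032    90,729.1224     725,832.9791
  Σ                 15,129.3945    97,709.6164     761,503.9288
P = 15,129.3945.
Convexity = Σ t(t+1)·PV / [P·(1+y)²] = 761,503.9288 / (15,129.3945 × 1.213302) = 41.48409.

41.48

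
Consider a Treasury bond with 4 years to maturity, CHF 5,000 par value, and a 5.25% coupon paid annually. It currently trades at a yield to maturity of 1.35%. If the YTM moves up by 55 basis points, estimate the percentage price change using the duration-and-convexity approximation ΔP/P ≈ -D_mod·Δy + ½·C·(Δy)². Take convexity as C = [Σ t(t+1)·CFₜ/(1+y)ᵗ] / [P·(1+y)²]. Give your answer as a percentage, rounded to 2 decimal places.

-2.00%

With y = 0.0135:
  t   CF        PV=CF/(1+0.0135)^t    t·PV        t(t+1)·PV
  1       262.50       259.0035       259.0035         518.0069
  2       262.50       255.5535       511.1070       1,533.3209
  3       262.50       252.1495       756.4484       3,025.7936
  4     5,262.50     4,987.6629    19,950.6518      99,753.2588
  Σ                  5,754.3693    21,477.2106     104,830.3802
P = 5,754.3693; D_Mac = 3.73233 yrs; D_mod = 3.68262 yrs; C = 17.73544.
Duration effect: -3.68262 × (+0.0055) = -0.020254
Convexity effect: 0.5 × 17.73544 × (0.0055)² = +0.0002682
ΔP/P ≈ -0.020254 + 0.0002682 = -0.019986 = -1.9986%.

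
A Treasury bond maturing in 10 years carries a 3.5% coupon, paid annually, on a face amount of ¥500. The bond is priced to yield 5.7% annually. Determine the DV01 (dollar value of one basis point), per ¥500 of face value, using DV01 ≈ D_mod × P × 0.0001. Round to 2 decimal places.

¥0.33

Periodic yield y = 0.057.
  t   CF        PV=CF/(1+0.057)^t    t·PV
  1        17.50        16.5563        16.5563
  2        17.50        15.6635        31.3269
  3        17.50        14.8188        44.4564
  4        17.50        14.0197        56.0787
  5        17.50        13.2637        66.3183
  6        17.50        12.5484        75.2904
  7        17.50        11.8717        83.1019
  8        17.50        11.2315        89.8521
  9        17.50        10.6258        95.6325
  10      517.50       297.2764     2,972.7643
  Σ                    417.8758     3,531.3779
P = 417.8758; D_Mac = 8.45078 yrs; D_mod = 7.99507 yrs.
DV01 ≈ 7.99507 × 417.8758 × 0.0001 = 0.334094.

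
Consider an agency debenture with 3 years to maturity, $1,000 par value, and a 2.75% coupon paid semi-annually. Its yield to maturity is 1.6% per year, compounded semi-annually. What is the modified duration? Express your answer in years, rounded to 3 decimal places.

Periodic yield y = 0.008. First find Macaulay duration:
  t   CF        PV=CF/(1+0.008)^t    t·PV
  1        13.75        13.6409        13.6409
  2        13.75        13.5326        27.0652
  3        13.75        13.4252        40.2756
  4        13.75        13.3187        53.2746
  5        13.75        13.2130        66.0648
  6     1,013.75       966.4239     5,798.5436
  Σ                  1,033.5542     5,998.8647
P = 1,033.5542; Macaulay duration = 5,998.8647 / 1,033.5542 = 5.80411 half-year periods = 2.90206 years.
Modified duration = D_Mac / (1 + y) = 2.90206 / 1.008 = 2.87902 years.

2.879 years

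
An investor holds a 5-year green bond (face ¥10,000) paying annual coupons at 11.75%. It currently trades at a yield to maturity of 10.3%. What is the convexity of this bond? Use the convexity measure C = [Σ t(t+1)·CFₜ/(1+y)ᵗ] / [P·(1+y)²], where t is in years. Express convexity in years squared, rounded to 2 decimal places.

With y = 0.103:
  t   CF        PV=CF/(1+0.103)^t    t·PV        t(t+1)·PV
  1     1,175.00     1,065.2765     1,065.2765       2,130.5530
  2     1,175.00       965.7992     1,931.5984       5,794.7952
  3     1,175.00       875.6112     2,626.8337      10,507.3349
  4     1,175.00       793.8452     3,175.3808      15,876.9038
  5    11,175.00     6,844.9451    34,224.7255     205,348.3532
  Σ                 10,545.4773    43,023.8149     239,657.9401
P = 10,545.4773.
Convexity = Σ t(t+1)·PV / [P·(1+y)²] = 239,657.9401 / (10,545.4773 × 1.216609) = 18.67990.

18.68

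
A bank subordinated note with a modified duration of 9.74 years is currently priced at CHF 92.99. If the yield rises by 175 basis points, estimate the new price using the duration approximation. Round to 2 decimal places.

CHF 77.14

Duration approximation: ΔP/P ≈ -D_mod · Δy = -9.74 × (+0.0175) = -0.170450.
New price ≈ 92.99 × (1 - 0.170450) = 77.1398545.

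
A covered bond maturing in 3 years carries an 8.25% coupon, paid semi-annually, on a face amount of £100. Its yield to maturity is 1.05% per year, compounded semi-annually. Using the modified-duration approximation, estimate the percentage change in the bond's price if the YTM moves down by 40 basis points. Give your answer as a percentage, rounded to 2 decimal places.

+1.09%

Periodic yield y = 0.00525. Modified duration first:
  t   CF        PV=CF/(1+0.00525)^t    t·PV
  1        4.125         4.1035         4.1035
  2        4.125         4.0820         8.1641
  3        4.125         4.0607        12.1821
  4        4.125         4.0395        16.1580
  5        4.125         4.0184        20.0920
  6      104.125       100.9045       605.4270
  Σ                    121.2086       666.1266
P = 121.2086; D_Mac = 5.49570 half-year periods = 2.74785 yrs; D_mod = 2.74785/(1+0.00525) = 2.73350 yrs.
ΔP/P ≈ -D_mod · Δy = -2.73350 × (-0.004) = +0.010934 = +1.0934%.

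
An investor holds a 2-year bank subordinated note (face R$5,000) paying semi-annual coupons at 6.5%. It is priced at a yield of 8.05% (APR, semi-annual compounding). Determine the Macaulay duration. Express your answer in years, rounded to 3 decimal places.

1.906 years

Periodic yield y = 0.04025. Discount each cash flow and weight by its period:
  t   CF        PV=CF/(1+0.04025)^t    t·PV
  1       162.50       156.2124       156.2124
  2       162.50       150.1682       300.3364
  3       162.50       144.3578       433.0733
  4     5,162.50     4,408.6860    17,634.7439
  Σ                  4,859.4244    18,524.3661
Price P = Σ PV = 4,859.4244.
Macaulay duration = Σ(t·PV) / P = 18,524.3661 / 4,859.4244 = 3.81205 half-year periods.
In years: 3.81205 / 2 = 1.90602 years.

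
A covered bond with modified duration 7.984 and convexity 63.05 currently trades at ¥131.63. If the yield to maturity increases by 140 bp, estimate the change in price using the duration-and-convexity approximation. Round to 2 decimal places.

Duration effect: -D_mod·Δy = -7.984 × (+0.014) = -0.111776
Convexity effect: ½·C·(Δy)² = 0.5 × 63.05 × (0.014)² = +0.0061789
ΔP/P ≈ -0.111776 + 0.0061789 = -0.1055971
ΔP ≈ 131.63 × (-0.1055971) = -13.899746273.

-¥13.90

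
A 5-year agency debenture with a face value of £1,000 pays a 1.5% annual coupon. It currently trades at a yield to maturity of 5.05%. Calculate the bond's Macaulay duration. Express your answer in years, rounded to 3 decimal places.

4.839 years

Periodic yield y = 0.0505. Discount each cash flow and weight by its year:
  t   CF        PV=CF/(1+0.0505)^t    t·PV
  1        15.00        14.2789        14.2789
  2        15.00        13.5925        27.1850
  3        15.00        12.9391        38.8172
  4        15.00        12.3171        49.2682
  5     1,015.00       793.3882     3,966.9412
  Σ                    846.5158     4,096.4905
Price P = Σ PV = 846.5158.
Macaulay duration = Σ(t·PV) / P = 4,096.4905 / 846.5158 = 4.83924 years.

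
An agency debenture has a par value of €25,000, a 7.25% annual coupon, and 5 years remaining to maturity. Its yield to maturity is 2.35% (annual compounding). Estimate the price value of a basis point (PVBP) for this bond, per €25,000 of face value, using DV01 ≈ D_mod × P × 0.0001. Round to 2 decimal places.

Periodic yield y = 0.0235.
  t   CF        PV=CF/(1+0.0235)^t    t·PV
  1     1,812.50     1,770.8842     1,770.8842
  2     1,812.50     1,730.2240     3,460.4479
  3     1,812.50     1,690.4973     5,071.4918
  4     1,812.50     1,651.6827     6,606.7309
  5    26,812.50    23,872.5095   119,362.5474
  Σ                 30,715.7977   136,272.1023
P = 30,715.7977; D_Mac = 4.43655 yrs; D_mod = 4.33468 yrs.
DV01 ≈ 4.33468 × 30,715.7977 × 0.0001 = 13.314324.

€13.31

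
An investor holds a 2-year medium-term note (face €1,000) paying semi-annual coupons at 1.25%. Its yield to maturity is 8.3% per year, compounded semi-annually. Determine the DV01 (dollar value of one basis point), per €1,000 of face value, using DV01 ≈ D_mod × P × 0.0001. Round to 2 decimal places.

€0.17

Periodic yield y = 0.0415.
  t   CF        PV=CF/(1+0.0415)^t    t·PV
  1         6.25         6.0010         6.0010
  2         6.25         5.7618        11.5237
  3         6.25         5.5323        16.5968
  4     1,006.25       855.2022     3,420.8087
  Σ                    872.4972     3,454.9301
P = 872.4972; D_Mac = 3.95982 half-year periods = 1.97991 yrs; D_mod = 1.90102 yrs.
DV01 ≈ 1.90102 × 872.4972 × 0.0001 = 0.165863.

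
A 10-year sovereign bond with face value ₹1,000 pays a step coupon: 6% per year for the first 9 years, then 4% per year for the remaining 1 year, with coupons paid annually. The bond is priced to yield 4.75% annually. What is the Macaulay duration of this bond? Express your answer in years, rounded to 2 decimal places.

Periodic yield y = 0.0475. Discount each cash flow and weight by its year:
  t   CF        PV=CF/(1+0.0475)^t    t·PV
  1        60.00        57.2792        57.2792
  2        60.00        54.6818       109.3637
  3        60.00        52.2022       156.6067
  4        60.00        49.8351       199.3403
  5        60.00        47.5753       237.8763
  6        60.00        45.4179       272.5074
  7        60.00        43.3584       303.5086
  8        60.00        41.3922       331.1380
  9        60.00        39.5153       355.6374
  10    1,040.00       653.8724     6,538.7243
  Σ                  1,085.1299     8,561.9819
Price P = Σ PV = 1,085.1299.
Macaulay duration = Σ(t·PV) / P = 8,561.9819 / 1,085.1299 = 7.89028 years.

7.89 years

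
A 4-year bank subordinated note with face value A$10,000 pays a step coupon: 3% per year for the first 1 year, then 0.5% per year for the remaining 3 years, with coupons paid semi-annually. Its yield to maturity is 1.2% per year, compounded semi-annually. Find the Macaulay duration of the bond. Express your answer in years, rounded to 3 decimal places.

Periodic yield y = 0.006. Discount each cash flow and weight by its period:
  t   CF        PV=CF/(1+0.006)^t    t·PV
  1       150.00       149.1054       149.1054
  2       150.00       148.2161       296.4321
  3        25.00        24.5553        73.6660
  4        25.00        24.4089        97.6356
  5        25.00        24.2633       121.3166
  6        25.00        24.1186       144.7116
  7        25.00        23.9748       167.8233
  8    10,025.00     9,556.5368    76,452.2942
  Σ                  9,975.1791    77,502.9848
Price P = Σ PV = 9,975.1791.
Macaulay duration = Σ(t·PV) / P = 77,502.9848 / 9,975.1791 = 7.76958 half-year periods.
In years: 7.76958 / 2 = 3.88479 years.

3.885 years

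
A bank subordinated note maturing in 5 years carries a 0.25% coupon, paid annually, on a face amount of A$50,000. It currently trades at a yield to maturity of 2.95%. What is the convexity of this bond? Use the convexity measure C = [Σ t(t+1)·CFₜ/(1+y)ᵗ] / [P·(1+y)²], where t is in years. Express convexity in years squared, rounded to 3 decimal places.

28.103

With y = 0.0295:
  t   CF        PV=CF/(1+0.0295)^t    t·PV        t(t+1)·PV
  1       125.00       121.4182       121.4182         242.8363
  2       125.00       117.9390       235.8779         707.6338
  3       125.00       114.5595       343.6784       1,374.7135
  4       125.00       111.2768       445.1072       2,225.5359
  5    50,125.00    43,343.3656   216,716.8279   1,300,300.9672
  Σ                 43,808.5590   217,862.9095   1,304,851.6867
P = 43,808.5590.
Convexity = Σ t(t+1)·PV / [P·(1+y)²] = 1,304,851.6867 / (43,808.5590 × 1.059870) = 28.10279.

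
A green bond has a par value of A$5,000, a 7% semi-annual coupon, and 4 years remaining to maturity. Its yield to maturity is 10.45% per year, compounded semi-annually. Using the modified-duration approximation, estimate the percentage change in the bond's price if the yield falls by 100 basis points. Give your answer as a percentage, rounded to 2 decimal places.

Periodic yield y = 0.05225. Modified duration first:
  t   CF        PV=CF/(1+0.05225)^t    t·PV
  1       175.00       166.3103       166.3103
  2       175.00       158.0521       316.1041
  3       175.00       150.2039       450.6117
  4       175.00       142.7455       570.9818
  5       175.00       135.6574       678.2868
  6       175.00       128.9212       773.5274
  7       175.00       122.5196       857.6371
  8     5,175.00     3,443.1733    27,545.3862
  Σ                  4,447.5832    31,358.8455
P = 4,447.5832; D_Mac = 7.05076 half-year periods = 3.52538 yrs; D_mod = 3.52538/(1+0.05225) = 3.35033 yrs.
ΔP/P ≈ -D_mod · Δy = -3.35033 × (-0.01) = +0.033503 = +3.3503%.

+3.35%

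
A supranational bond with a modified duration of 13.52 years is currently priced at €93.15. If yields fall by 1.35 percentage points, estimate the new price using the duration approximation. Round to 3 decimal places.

Duration approximation: ΔP/P ≈ -D_mod · Δy = -13.52 × (-0.0135) = +0.182520.
New price ≈ 93.15 × (1 + 0.182520) = 110.151738.

€110.152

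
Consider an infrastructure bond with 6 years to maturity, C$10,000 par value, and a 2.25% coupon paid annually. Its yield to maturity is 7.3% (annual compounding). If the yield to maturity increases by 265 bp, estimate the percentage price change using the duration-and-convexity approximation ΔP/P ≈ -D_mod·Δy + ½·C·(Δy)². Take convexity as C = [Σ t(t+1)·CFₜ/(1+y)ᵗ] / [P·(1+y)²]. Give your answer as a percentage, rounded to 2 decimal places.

With y = 0.073:
  t   CF        PV=CF/(1+0.073)^t    t·PV        t(t+1)·PV
  1       225.00       209.6925       209.6925         419.3849
  2       225.00       195.4263       390.8527       1,172.5580
  3       225.00       182.1308       546.3923       2,185.5694
  4       225.00       169.7398       678.9591       3,394.7956
  5       225.00       158.1918       790.9589       4,745.7534
  6    10,225.00     6,699.8485    40,199.0912     281,393.6386
  Σ                  7,615.0297    42,815.9467     293,311.6998
P = 7,615.0297; D_Mac = 5.62256 yrs; D_mod = 5.24004 yrs; C = 33.45479.
Duration effect: -5.24004 × (+0.0265) = -0.138861
Convexity effect: 0.5 × 33.45479 × (0.0265)² = +0.0117468
ΔP/P ≈ -0.138861 + 0.0117468 = -0.127114 = -12.7114%.

-12.71%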